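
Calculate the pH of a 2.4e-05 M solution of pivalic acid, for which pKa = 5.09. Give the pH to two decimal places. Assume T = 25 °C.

pH = 4.98

(CH3)3CCOOH ⇌ (CH3)3CCOO- + H+
Ka = 10^(−5.09) = 8.13 × 10^-6
From the ICE table, Ka = x²/(2.4e-05 − x) = 8.13 × 10^-6.
x is not negligible relative to C₀; solve x² + 8.13e-06·x − 1.95e-10 = 0.
x = (−Ka + √(Ka² + 4·Ka·C₀))/2 = 1.05 × 10^-5 M
pH = −log(1.05 × 10^-5) = 4.98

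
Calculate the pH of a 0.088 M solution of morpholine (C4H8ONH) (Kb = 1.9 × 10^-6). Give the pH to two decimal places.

pH = 10.61

C4H8ONH + H2O ⇌ C4H8ONH2+ + OH-
Kb = x²/(0.088 − x) = 1.9 × 10^-6
Since Kb ≪ C₀, x ≈ √(Kb·C₀) = 4.09 × 10^-4 M.
pOH = 3.39, so pH = 14.00 − pOH = 10.61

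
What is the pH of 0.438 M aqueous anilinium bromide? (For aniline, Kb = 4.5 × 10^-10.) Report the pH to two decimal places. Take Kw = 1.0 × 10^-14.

C6H5NH3+ is the conjugate acid of the weak base C6H5NH2.
Ka = Kw/Kb = 1.0×10^-14 / 4.5 × 10^-10 = 2.22 × 10^-5
From the ICE table, Ka = x²/(0.438 − x) = 2.22 × 10^-5.
Since Ka ≪ C₀, x ≈ √(Ka·C₀) = 3.12 × 10^-3 M.
(x/C₀ = 0.71% < 5%, so the approximation holds.)
pH = −log(3.12 × 10^-3) = 2.51

pH = 2.51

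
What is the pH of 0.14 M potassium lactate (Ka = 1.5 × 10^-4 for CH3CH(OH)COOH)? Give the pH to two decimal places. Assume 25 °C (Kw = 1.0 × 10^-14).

pH = 8.49

CH3CH(OH)COO- is the conjugate base of the weak acid CH3CH(OH)COOH.
Kb = Kw/Ka = 1.0×10^-14 / 1.5 × 10^-4 = 6.67 × 10^-11
From the ICE table, Kb = x²/(0.14 − x) = 6.67 × 10^-11.
Since Kb ≪ C₀, x ≈ √(Kb·C₀) = 3.06 × 10^-6 M.
(x/C₀ = 0.0022% < 5%, so the approximation holds.)
pOH = 5.51, so pH = 14.00 − pOH = 8.49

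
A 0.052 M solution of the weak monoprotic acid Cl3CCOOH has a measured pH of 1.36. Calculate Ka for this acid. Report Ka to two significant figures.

Ka = 2.3 × 10^-1

[H+] = 10^(-1.36) = 4.37 × 10^-2 M
At equilibrium [HA] = 0.052 − 4.37 × 10^-2 = 8.30 × 10^-3 M
Ka = [H+][A-]/[HA] = (4.37 × 10^-2)² / 8.30 × 10^-3 = 2.3 × 10^-1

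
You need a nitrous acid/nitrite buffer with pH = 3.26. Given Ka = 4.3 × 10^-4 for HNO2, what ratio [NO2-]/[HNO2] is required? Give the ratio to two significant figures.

ratio = 0.78

pKa = -log(4.3 × 10^-4) = 3.367
pH = pKa + log(r) ⇒ log(r) = 3.26 − 3.367 = -0.107
r = [NO2-]/[HNO2] = 10^(-0.107) = 0.782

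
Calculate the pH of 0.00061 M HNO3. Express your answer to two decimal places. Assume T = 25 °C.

pH = 3.21

HNO3 is a strong acid and dissociates completely, so [H+] = 0.00061 M.
pH = -log(0.00061) = 3.21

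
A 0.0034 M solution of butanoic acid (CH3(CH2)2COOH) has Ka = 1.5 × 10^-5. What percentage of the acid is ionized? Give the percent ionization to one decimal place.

6.4%

CH3(CH2)2COOH ⇌ CH3(CH2)2COO- + H+; let x = [H+] at equilibrium.
Solve x² + 1.5e-05x − 5.1e-08 = 0 → x = 2.18 × 10^-4 M
Fraction ionized = 2.18 × 10^-4 / 0.0034 = 0.0641 → 6.4%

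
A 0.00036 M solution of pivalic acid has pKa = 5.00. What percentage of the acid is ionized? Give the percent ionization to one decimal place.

15.3%

(CH3)3CCOOH ⇌ (CH3)3CCOO- + H+; let x = [H+] at equilibrium.
Ka = 10^(−5.00) = 1.00 × 10^-5
Ka = x²/(C₀ − x); solving the quadratic gives x = 5.52 × 10^-5 M.
% ionization = x/C₀ × 100% = 5.52 × 10^-5/0.00036 × 100% = 15.3%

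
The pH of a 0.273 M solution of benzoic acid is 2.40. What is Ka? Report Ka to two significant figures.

[H+] = 10^(-2.40) = 3.98 × 10^-3 M
At equilibrium [HA] = 0.273 − 3.98 × 10^-3 = 2.69 × 10^-1 M
Ka = [H+][A-]/[HA] = (3.98 × 10^-3)² / 2.69 × 10^-1 = 5.9 × 10^-5

Ka = 5.9 × 10^-5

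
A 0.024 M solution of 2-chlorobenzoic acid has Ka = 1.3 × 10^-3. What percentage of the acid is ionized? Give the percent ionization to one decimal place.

20.7%

ClC6H4COOH ⇌ ClC6H4COO- + H+; let x = [H+] at equilibrium.
Ka = x²/(C₀ − x); solving the quadratic gives x = 4.97 × 10^-3 M.
% ionization = x/C₀ × 100% = 4.97 × 10^-3/0.024 × 100% = 20.7%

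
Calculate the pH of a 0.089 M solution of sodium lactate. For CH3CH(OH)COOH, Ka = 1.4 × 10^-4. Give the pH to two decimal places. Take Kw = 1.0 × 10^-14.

pH = 8.40

CH3CH(OH)COO- is the conjugate base of the weak acid CH3CH(OH)COOH.
Kb = Kw/Ka = 1.0×10^-14 / 1.4 × 10^-4 = 7.14 × 10^-11
Kb = x²/(0.089 − x) = 7.14 × 10^-11
Since Kb ≪ C₀, x ≈ √(Kb·C₀) = 2.52 × 10^-6 M.
pOH = −log(2.52 × 10^-6) = 5.60; pH = 14.00 − 5.60 = 8.40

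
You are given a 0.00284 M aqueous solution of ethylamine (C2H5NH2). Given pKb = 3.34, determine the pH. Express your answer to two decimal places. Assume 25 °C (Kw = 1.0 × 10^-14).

C2H5NH2 + H2O ⇌ C2H5NH3+ + OH-
Kb = 10^(−3.34) = 4.57 × 10^-4
Kb = [OH-]²/(0.00284 − [OH-]) = 4.57 × 10^-4
The 5% rule fails; solving [OH-]² + Kb·[OH-] − Kb·C₀ = 0 exactly:
[OH-] = (−Kb + √(Kb² + 4·Kb·C₀))/2 = 9.33 × 10^-4 M
pOH = −log(9.33 × 10^-4) = 3.03; pH = 14.00 − 3.03 = 10.97

pH = 10.97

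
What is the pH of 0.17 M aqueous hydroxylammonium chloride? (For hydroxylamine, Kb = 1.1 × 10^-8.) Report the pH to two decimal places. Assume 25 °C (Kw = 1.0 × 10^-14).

NH3OH+ is the conjugate acid of the weak base NH2OH.
Ka = Kw/Kb = 1.0×10^-14 / 1.1 × 10^-8 = 9.09 × 10^-7
From the ICE table, Ka = x²/(0.17 − x) = 9.09 × 10^-7.
Since Ka ≪ C₀, x ≈ √(Ka·C₀) = 3.93 × 10^-4 M.
(x/C₀ = 0.23% < 5%, so the approximation holds.)
pH = −log(3.93 × 10^-4) = 3.41

pH = 3.41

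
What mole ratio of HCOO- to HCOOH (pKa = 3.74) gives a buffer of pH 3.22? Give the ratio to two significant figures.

pH = pKa + log(r) ⇒ log(r) = 3.22 − 3.74 = -0.52
r = [HCOO-]/[HCOOH] = 10^(-0.52) = 0.302

ratio = 0.30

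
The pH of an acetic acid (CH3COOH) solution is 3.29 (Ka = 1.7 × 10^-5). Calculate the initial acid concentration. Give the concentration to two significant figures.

[H+] = 10^(-3.29) = 5.13 × 10^-4 M = x
Ka = x²/(C₀ − x) ⇒ C₀ = x + x²/Ka
C₀ = 5.13 × 10^-4 + (5.13 × 10^-4)²/(1.7 × 10^-5) = 1.60 × 10^-2 M

C₀ = 1.6 × 10^-2 M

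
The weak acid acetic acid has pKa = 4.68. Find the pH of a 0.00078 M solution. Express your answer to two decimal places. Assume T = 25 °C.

pH = 3.93

CH3COOH ⇌ CH3COO- + H+
Ka = 10^(−4.68) = 2.09 × 10^-5
Let x = [H+] at equilibrium. Ka = x²/(0.00078 − x).
x is not negligible relative to C₀; solve x² + 2.09e-05·x − 1.63e-08 = 0.
x = (−Ka + √(Ka² + 4·Ka·C₀))/2 = 1.18 × 10^-4 M
pH = −log[H+] = −log(1.18 × 10^-4) = 3.93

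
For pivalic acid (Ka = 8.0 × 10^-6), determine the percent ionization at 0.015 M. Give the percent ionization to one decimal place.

2.3%

(CH3)3CCOOH ⇌ (CH3)3CCOO- + H+; let x = [H+] at equilibrium.
x ≈ √(Ka·C₀) = √(8.0 × 10^-6 × 0.015) = 3.46 × 10^-4 M
% ionization = x/C₀ × 100% = 3.46 × 10^-4/0.015 × 100% = 2.3%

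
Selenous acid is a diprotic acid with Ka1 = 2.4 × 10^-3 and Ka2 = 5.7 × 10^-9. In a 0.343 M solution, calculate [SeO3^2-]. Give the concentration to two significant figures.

5.7 × 10^-9 M

First ionization gives [H+] ≈ [HSeO3-] = 2.75 × 10^-2 M.
Second step: Ka2 = [H+][SeO3^2-]/[HSeO3-] ≈ [SeO3^2-] (since [H+] ≈ [HSeO3-]).
So [SeO3^2-] ≈ Ka2.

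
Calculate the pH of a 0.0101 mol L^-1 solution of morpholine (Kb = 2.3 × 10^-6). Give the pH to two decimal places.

C4H8ONH + H2O ⇌ C4H8ONH2+ + OH-
From the ICE table, Kb = x²/(0.0101 − x) = 2.3 × 10^-6.
Since Kb ≪ C₀, x ≈ √(Kb·C₀) = 1.52 × 10^-4 M.
(x/C₀ = 1.5% < 5%, so the approximation holds.)
pOH = 3.82, so pH = 14.00 − pOH = 10.18

pH = 10.18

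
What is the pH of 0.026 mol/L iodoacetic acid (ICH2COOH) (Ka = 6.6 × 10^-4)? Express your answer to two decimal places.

ICH2COOH ⇌ ICH2COO- + H+
Ka = [H+]²/(0.026 − [H+]) = 6.6 × 10^-4
[H+] is not negligible relative to C₀; solve [H+]² + 0.00066·[H+] − 1.72e-05 = 0.
[H+] = [−0.00066 + √(0.00066² + 6.86e-05)]/2 = 3.83 × 10^-3 M
pH = −log[H+] = −log(3.83 × 10^-3) = 2.42

pH = 2.42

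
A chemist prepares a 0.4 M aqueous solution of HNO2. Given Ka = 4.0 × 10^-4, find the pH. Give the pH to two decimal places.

HNO2 ⇌ NO2- + H+
From the ICE table, Ka = [H+]²/(0.4 − [H+]) = 4.0 × 10^-4.
Since Ka ≪ C₀, [H+] ≈ √(Ka·C₀) = 1.26 × 10^-2 M.
pH = −log[H+] = −log(1.26 × 10^-2) = 1.90

pH = 1.90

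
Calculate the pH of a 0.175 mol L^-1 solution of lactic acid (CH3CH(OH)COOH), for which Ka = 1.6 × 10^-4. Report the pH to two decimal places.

CH3CH(OH)COOH ⇌ CH3CH(OH)COO- + H+
From the ICE table, Ka = [H+]²/(0.175 − [H+]) = 1.6 × 10^-4.
Neglecting [H+] in the denominator: [H+] = √(1.6 × 10^-4 × 0.175) = 5.29 × 10^-3 M
Check: 3% ionized — well under 5%, approximation valid.
pH = −log[H+] = −log(5.29 × 10^-3) = 2.28

pH = 2.28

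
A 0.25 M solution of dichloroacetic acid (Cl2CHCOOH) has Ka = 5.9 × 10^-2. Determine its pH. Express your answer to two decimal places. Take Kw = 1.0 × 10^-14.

Cl2CHCOOH ⇌ Cl2CHCOO- + H+
From the ICE table, Ka = x²/(0.25 − x) = 5.9 × 10^-2.
x is not negligible relative to C₀; solve x² + 0.059·x − 0.0147 = 0.
x = (−Ka + √(Ka² + 4·Ka·C₀))/2 = 9.55 × 10^-2 M
pH = −log(9.55 × 10^-2) = 1.02

pH = 1.02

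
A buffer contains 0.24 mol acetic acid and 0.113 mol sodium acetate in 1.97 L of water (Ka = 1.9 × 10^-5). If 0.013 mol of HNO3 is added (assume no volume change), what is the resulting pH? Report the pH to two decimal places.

After neutralization: n(CH3COOH) = 0.253 mol, n(CH3COO-) = 0.1 mol.
pKa = −log(1.9 × 10^-5) = 4.721
Henderson–Hasselbalch with mole ratio 0.1/0.253: pH = 4.721 + (-0.403)

pH = 4.32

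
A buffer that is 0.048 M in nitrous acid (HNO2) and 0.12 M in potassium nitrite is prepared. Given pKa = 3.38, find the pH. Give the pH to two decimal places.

pH = 3.78

Henderson–Hasselbalch: pH = pKa + log([NO2-]/[HNO2]) = 3.38 + log(0.12/0.048)
pH = 3.38 + (+0.398) = 3.78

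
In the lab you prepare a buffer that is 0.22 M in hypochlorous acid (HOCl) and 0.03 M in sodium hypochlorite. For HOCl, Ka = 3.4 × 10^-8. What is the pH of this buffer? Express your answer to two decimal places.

pH = 6.60

pKa = −log(3.4 × 10^-8) = 7.469
Henderson–Hasselbalch: pH = pKa + log([OCl-]/[HOCl]) = 7.469 + log(0.03/0.22)
pH = 7.469 + (-0.865) = 6.60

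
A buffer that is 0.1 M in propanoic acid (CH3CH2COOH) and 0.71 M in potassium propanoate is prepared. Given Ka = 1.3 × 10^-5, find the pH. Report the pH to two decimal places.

pKa = −log(1.3 × 10^-5) = 4.886
Henderson–Hasselbalch: pH = pKa + log([CH3CH2COO-]/[CH3CH2COOH]) = 4.886 + log(0.71/0.1)
pH = 4.886 + (+0.851) = 5.74

pH = 5.74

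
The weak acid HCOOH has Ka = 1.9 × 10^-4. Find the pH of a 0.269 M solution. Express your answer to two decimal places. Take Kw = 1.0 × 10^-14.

HCOOH ⇌ HCOO- + H+
Ka = [H+]²/(0.269 − [H+]) = 1.9 × 10^-4
Neglecting [H+] in the denominator: [H+] = √(1.9 × 10^-4 × 0.269) = 7.15 × 10^-3 M
([H+]/C₀ = 2.7% < 5%, so the approximation holds.)
pH = −log(7.15 × 10^-3) = 2.15

pH = 2.15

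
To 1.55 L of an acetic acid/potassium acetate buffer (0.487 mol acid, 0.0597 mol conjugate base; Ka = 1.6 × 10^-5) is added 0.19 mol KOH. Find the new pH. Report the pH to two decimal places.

After neutralization: n(CH3COOH) = 0.297 mol, n(CH3COO-) = 0.25 mol.
pKa = −log(1.6 × 10^-5) = 4.796
pH = pKa + log([A⁻]/[HA]) = 4.796 + log(0.25/0.297) = 4.796 -0.075

pH = 4.72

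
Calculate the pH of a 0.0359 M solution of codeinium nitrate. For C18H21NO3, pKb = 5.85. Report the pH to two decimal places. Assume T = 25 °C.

C18H22NO3+ is the conjugate acid of the weak base C18H21NO3.
Kb = 10^(−5.85) = 1.41 × 10^-6
Ka = Kw/Kb = 1.0×10^-14 / 1.41 × 10^-6 = 7.09 × 10^-9
Let x = [H+] at equilibrium. Ka = x²/(0.0359 − x).
Assume x ≪ 0.0359: x ≈ √(7.09 × 10^-9 × 0.0359) = 1.60 × 10^-5 M
(x/C₀ = 0.044% < 5%, so the approximation holds.)
pH = −log(1.60 × 10^-5) = 4.80

pH = 4.80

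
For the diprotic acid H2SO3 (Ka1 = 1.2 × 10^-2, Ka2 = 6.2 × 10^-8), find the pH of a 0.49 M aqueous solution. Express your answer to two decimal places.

pH = 1.15

Since Ka1 ≫ Ka2, the first ionization dominates [H+].
Ka1 = x²/(0.49 − x) = 1.2 × 10^-2
Solving the quadratic: x = (−Ka1 + √(Ka1² + 4·Ka1·C₀))/2 = 7.09 × 10^-2 M
pH = −log(7.09 × 10^-2) = 1.15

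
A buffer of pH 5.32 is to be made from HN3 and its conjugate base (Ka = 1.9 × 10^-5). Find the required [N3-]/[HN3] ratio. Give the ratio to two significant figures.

ratio = 4.0

pKa = -log(1.9 × 10^-5) = 4.721
pH = pKa + log(r) ⇒ log(r) = 5.32 − 4.721 = +0.599
r = [N3-]/[HN3] = 10^(+0.599) = 3.97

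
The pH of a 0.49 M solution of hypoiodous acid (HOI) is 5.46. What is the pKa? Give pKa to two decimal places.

[H+] = 10^(-5.46) = 3.47 × 10^-6 M
At equilibrium [HA] = 0.49 − 3.47 × 10^-6 = 4.90 × 10^-1 M
Ka = [H+][A-]/[HA] = (3.47 × 10^-6)² / 4.90 × 10^-1 = 2.46 × 10^-11
pKa = -log(2.46 × 10^-11) = 10.61

pKa = 10.61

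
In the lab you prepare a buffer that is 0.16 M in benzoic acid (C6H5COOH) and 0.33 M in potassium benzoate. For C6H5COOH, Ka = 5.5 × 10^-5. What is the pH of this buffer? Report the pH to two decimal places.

pKa = −log(5.5 × 10^-5) = 4.260
Using pH = pKa + log([base]/[acid]) with [base]/[acid] = 0.33/0.16:
pH = 4.260 + (+0.314) = 4.57

pH = 4.57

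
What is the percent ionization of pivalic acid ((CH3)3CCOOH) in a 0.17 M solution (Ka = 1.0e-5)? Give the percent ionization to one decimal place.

0.8%

(CH3)3CCOOH ⇌ (CH3)3CCOO- + H+; let x = [H+] at equilibrium.
x ≈ √(Ka·C₀) = √(1.0 × 10^-5 × 0.17) = 1.30 × 10^-3 M
Fraction ionized = 1.30 × 10^-3 / 0.17 = 0.0076 → 0.8%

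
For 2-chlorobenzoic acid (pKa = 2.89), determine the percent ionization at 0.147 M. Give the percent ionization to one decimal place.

ClC6H4COOH ⇌ ClC6H4COO- + H+; let x = [H+] at equilibrium.
Ka = 10^(−2.89) = 1.29 × 10^-3
Solve x² + 0.00129x − 0.00019 = 0 → x = 1.31 × 10^-2 M
Fraction ionized = 1.31 × 10^-2 / 0.147 = 0.0891 → 8.9%

8.9%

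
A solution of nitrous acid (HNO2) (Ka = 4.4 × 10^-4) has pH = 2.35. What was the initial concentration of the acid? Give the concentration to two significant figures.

[H+] = 10^(-2.35) = 4.47 × 10^-3 M = x
Ka = x²/(C₀ − x) ⇒ C₀ = x + x²/Ka
C₀ = 4.47 × 10^-3 + (4.47 × 10^-3)²/(4.4 × 10^-4) = 4.99 × 10^-2 M

C₀ = 5.0 × 10^-2 M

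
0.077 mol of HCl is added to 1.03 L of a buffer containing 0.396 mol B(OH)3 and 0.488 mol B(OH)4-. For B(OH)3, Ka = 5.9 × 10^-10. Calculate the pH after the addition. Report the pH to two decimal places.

pH = 9.17

Added H+ converts B(OH)4- to B(OH)3: B(OH)3 → 0.473 mol, B(OH)4- → 0.411 mol.
pKa = −log(5.9 × 10^-10) = 9.229
Henderson–Hasselbalch with mole ratio 0.411/0.473: pH = 9.229 + (-0.061)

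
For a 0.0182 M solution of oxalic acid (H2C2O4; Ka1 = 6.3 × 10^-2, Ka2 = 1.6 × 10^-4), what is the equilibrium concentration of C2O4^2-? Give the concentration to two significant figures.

1.6 × 10^-4 M

First ionization gives [H+] ≈ [HC2O4-] = 1.47 × 10^-2 M.
Second step: Ka2 = [H+][C2O4^2-]/[HC2O4-] ≈ [C2O4^2-] (since [H+] ≈ [HC2O4-]).
So [C2O4^2-] ≈ Ka2.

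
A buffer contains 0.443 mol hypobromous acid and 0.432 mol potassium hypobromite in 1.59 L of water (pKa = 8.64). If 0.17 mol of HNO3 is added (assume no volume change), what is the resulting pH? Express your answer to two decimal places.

pH = 8.27

After neutralization: n(HOBr) = 0.613 mol, n(OBr-) = 0.262 mol.
pH = pKa + log(n_OBr-/n_HOBr) = 8.64 + log(0.262/0.613) = 8.64 + (-0.369)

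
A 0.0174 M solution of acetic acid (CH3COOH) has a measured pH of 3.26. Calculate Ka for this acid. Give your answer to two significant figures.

[H+] = 10^(-3.26) = 5.50 × 10^-4 M
At equilibrium [HA] = 0.0174 − 5.50 × 10^-4 = 1.69 × 10^-2 M
Ka = [H+][A-]/[HA] = (5.50 × 10^-4)² / 1.69 × 10^-2 = 1.8 × 10^-5

Ka = 1.8 × 10^-5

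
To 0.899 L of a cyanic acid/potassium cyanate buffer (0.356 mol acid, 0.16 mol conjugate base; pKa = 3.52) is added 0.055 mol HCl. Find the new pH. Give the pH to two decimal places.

After neutralization: n(HOCN) = 0.411 mol, n(OCN-) = 0.105 mol.
Henderson–Hasselbalch with mole ratio 0.105/0.411: pH = 3.52 + (-0.593)

pH = 2.93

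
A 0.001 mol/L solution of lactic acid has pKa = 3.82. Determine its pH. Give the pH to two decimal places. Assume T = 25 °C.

pH = 3.49

CH3CH(OH)COOH ⇌ CH3CH(OH)COO- + H+
Ka = 10^(−3.82) = 1.51 × 10^-4
Let x = [H+] at equilibrium. Ka = x²/(0.001 − x).
The 5% rule fails; solving x² + Ka·x − Ka·C₀ = 0 exactly:
x = [−0.000151 + √(0.000151² + 6.04e-07)]/2 = 3.20 × 10^-4 M
pH = −log(3.20 × 10^-4) = 3.49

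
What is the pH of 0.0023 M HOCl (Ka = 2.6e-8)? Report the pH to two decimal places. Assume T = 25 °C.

pH = 5.11

HOCl ⇌ OCl- + H+
Ka = [H+]²/(0.0023 − [H+]) = 2.6 × 10^-8
Since Ka ≪ C₀, [H+] ≈ √(Ka·C₀) = 7.73 × 10^-6 M.
Check: 0.34% ionized — well under 5%, approximation valid.
pH = −log[H+] = −log(7.73 × 10^-6) = 5.11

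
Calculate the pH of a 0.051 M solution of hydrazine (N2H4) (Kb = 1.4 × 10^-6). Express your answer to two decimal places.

pH = 10.43

N2H4 + H2O ⇌ N2H5+ + OH-
From the ICE table, Kb = [OH-]²/(0.051 − [OH-]) = 1.4 × 10^-6.
Neglecting [OH-] in the denominator: [OH-] = √(1.4 × 10^-6 × 0.051) = 2.67 × 10^-4 M
([OH-]/C₀ = 0.52% < 5%, so the approximation holds.)
pOH = 3.57, so pH = 14.00 − pOH = 10.43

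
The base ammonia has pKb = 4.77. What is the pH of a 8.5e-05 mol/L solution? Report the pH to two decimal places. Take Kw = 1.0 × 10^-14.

NH3 + H2O ⇌ NH4+ + OH-
Kb = 10^(−4.77) = 1.70 × 10^-5
From the ICE table, Kb = [OH-]²/(8.5e-05 − [OH-]) = 1.70 × 10^-5.
Here C₀/Kb ≈ 5, so the small-[OH-] approximation fails. Use the quadratic:
[OH-] = [−1.7e-05 + √(1.7e-05² + 5.78e-09)]/2 = 3.05 × 10^-5 M
pOH = −log(3.05 × 10^-5) = 4.52; pH = 14.00 − 4.52 = 9.48

pH = 9.48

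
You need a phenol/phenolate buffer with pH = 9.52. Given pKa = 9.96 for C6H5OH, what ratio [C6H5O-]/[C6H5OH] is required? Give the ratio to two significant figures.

pH = pKa + log(r) ⇒ log(r) = 9.52 − 9.96 = -0.44
r = [C6H5O-]/[C6H5OH] = 10^(-0.44) = 0.363

ratio = 0.36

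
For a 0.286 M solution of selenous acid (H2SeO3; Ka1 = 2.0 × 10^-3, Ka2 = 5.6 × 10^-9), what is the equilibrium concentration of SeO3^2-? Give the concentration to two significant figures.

5.6 × 10^-9 M

First ionization gives [H+] ≈ [HSeO3-] = 2.29 × 10^-2 M.
Second step: Ka2 = [H+][SeO3^2-]/[HSeO3-] ≈ [SeO3^2-] (since [H+] ≈ [HSeO3-]).
So [SeO3^2-] ≈ Ka2.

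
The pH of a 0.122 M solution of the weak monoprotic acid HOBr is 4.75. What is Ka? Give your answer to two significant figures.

[H+] = 10^(-4.75) = 1.78 × 10^-5 M
At equilibrium [HA] = 0.122 − 1.78 × 10^-5 = 1.22 × 10^-1 M
Ka = [H+][A-]/[HA] = (1.78 × 10^-5)² / 1.22 × 10^-1 = 2.6 × 10^-9

Ka = 2.6 × 10^-9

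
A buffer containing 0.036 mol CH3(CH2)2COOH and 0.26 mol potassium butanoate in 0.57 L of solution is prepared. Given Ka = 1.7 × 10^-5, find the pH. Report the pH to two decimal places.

pKa = −log(1.7 × 10^-5) = 4.770
Henderson–Hasselbalch: pH = pKa + log([CH3(CH2)2COO-]/[CH3(CH2)2COOH]) = 4.770 + log(0.26/0.036)
pH = 4.770 + (+0.859) = 5.63

pH = 5.63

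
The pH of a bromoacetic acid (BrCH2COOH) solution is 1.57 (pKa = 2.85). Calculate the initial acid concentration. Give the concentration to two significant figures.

C₀ = 5.4 × 10^-1 M

[H+] = 10^(-1.57) = 2.69 × 10^-2 M = x
Ka = 10^(−2.85) = 1.41 × 10^-3
Ka = x²/(C₀ − x) ⇒ C₀ = x + x²/Ka
C₀ = 2.69 × 10^-2 + (2.69 × 10^-2)²/(1.41 × 10^-3) = 5.40 × 10^-1 M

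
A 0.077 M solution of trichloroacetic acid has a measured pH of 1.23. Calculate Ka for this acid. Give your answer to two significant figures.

[H+] = 10^(-1.23) = 5.89 × 10^-2 M
At equilibrium [HA] = 0.077 − 5.89 × 10^-2 = 1.81 × 10^-2 M
Ka = [H+][A-]/[HA] = (5.89 × 10^-2)² / 1.81 × 10^-2 = 1.9 × 10^-1

Ka = 1.9 × 10^-1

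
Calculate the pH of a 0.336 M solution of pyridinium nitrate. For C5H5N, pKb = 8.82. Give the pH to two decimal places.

C5H5NH+ is the conjugate acid of the weak base C5H5N.
Kb = 10^(−8.82) = 1.51 × 10^-9
Ka = Kw/Kb = 1.0×10^-14 / 1.51 × 10^-9 = 6.62 × 10^-6
From the ICE table, Ka = [H+]²/(0.336 − [H+]) = 6.62 × 10^-6.
Since Ka ≪ C₀, [H+] ≈ √(Ka·C₀) = 1.49 × 10^-3 M.
Check: 0.44% ionized — well under 5%, approximation valid.
pH = −log[H+] = −log(1.49 × 10^-3) = 2.83

pH = 2.83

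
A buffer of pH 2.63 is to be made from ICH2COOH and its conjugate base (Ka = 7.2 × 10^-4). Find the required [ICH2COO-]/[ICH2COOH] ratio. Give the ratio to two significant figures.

pKa = -log(7.2 × 10^-4) = 3.143
pH = pKa + log(r) ⇒ log(r) = 2.63 − 3.143 = -0.513
r = [ICH2COO-]/[ICH2COOH] = 10^(-0.513) = 0.307

ratio = 0.31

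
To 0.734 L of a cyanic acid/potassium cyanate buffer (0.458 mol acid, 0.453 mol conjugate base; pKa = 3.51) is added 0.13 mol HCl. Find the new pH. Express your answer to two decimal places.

pH = 3.25

Added H+ converts OCN- to HOCN: HOCN → 0.588 mol, OCN- → 0.323 mol.
pH = pKa + log(n_OCN-/n_HOCN) = 3.51 + log(0.323/0.588) = 3.51 + (-0.260)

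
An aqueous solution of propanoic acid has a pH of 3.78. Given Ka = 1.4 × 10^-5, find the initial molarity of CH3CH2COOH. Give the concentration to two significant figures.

[H+] = 10^(-3.78) = 1.66 × 10^-4 M = x
Ka = x²/(C₀ − x) ⇒ C₀ = x + x²/Ka
C₀ = 1.66 × 10^-4 + (1.66 × 10^-4)²/(1.4 × 10^-5) = 2.13 × 10^-3 M

C₀ = 2.1 × 10^-3 M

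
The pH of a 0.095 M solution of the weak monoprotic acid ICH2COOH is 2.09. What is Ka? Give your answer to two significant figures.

Ka = 7.6 × 10^-4

[H+] = 10^(-2.09) = 8.13 × 10^-3 M
At equilibrium [HA] = 0.095 − 8.13 × 10^-3 = 8.69 × 10^-2 M
Ka = [H+][A-]/[HA] = (8.13 × 10^-3)² / 8.69 × 10^-2 = 7.6 × 10^-4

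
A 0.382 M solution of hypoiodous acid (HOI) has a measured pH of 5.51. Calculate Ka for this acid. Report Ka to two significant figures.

Ka = 2.5 × 10^-11

[H+] = 10^(-5.51) = 3.09 × 10^-6 M
At equilibrium [HA] = 0.382 − 3.09 × 10^-6 = 3.82 × 10^-1 M
Ka = [H+][A-]/[HA] = (3.09 × 10^-6)² / 3.82 × 10^-1 = 2.5 × 10^-11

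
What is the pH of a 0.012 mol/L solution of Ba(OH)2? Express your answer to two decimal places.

pH = 12.38

Ba(OH)2 is a strong base (each formula unit releases 2 OH-); [OH-] = 0.024 M.
pOH = -log(0.024) = 1.62
pH = 14.00 - 1.62 = 12.38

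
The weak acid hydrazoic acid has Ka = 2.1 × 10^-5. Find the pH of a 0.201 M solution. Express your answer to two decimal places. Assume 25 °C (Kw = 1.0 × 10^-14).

HN3 ⇌ N3- + H+
Let x = [H+] at equilibrium. Ka = x²/(0.201 − x).
Neglecting x in the denominator: x = √(2.1 × 10^-5 × 0.201) = 2.05 × 10^-3 M
pH = −log(2.05 × 10^-3) = 2.69

pH = 2.69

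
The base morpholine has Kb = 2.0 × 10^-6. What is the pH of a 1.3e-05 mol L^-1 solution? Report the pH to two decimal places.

C4H8ONH + H2O ⇌ C4H8ONH2+ + OH-
Let x = [OH-] at equilibrium. Kb = x²/(1.3e-05 − x).
The 5% rule fails; solving x² + Kb·x − Kb·C₀ = 0 exactly:
x = (−Kb + √(Kb² + 4·Kb·C₀))/2 = 4.20 × 10^-6 M
pOH = 5.38, so pH = 14.00 − pOH = 8.62

pH = 8.62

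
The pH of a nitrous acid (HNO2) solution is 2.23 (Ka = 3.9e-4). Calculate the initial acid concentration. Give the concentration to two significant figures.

[H+] = 10^(-2.23) = 5.89 × 10^-3 M = x
Ka = x²/(C₀ − x) ⇒ C₀ = x + x²/Ka
C₀ = 5.89 × 10^-3 + (5.89 × 10^-3)²/(3.9 × 10^-4) = 9.48 × 10^-2 M

C₀ = 9.5 × 10^-2 M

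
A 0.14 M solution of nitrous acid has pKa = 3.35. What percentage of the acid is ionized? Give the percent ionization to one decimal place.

5.5%

HNO2 ⇌ NO2- + H+; let x = [H+] at equilibrium.
Ka = 10^(−3.35) = 4.47 × 10^-4
Solve x² + 0.000447x − 6.26e-05 = 0 → x = 7.69 × 10^-3 M
Fraction ionized = 7.69 × 10^-3 / 0.14 = 0.0549 → 5.5%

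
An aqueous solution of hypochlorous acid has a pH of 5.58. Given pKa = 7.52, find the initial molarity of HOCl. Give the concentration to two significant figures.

C₀ = 2.3 × 10^-4 M

[H+] = 10^(-5.58) = 2.63 × 10^-6 M = x
Ka = 10^(−7.52) = 3.02 × 10^-8
Ka = x²/(C₀ − x) ⇒ C₀ = x + x²/Ka
C₀ = 2.63 × 10^-6 + (2.63 × 10^-6)²/(3.02 × 10^-8) = 2.32 × 10^-4 M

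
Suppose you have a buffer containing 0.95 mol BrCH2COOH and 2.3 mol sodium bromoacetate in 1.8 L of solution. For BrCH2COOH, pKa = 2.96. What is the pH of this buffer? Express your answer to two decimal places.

Henderson–Hasselbalch: pH = pKa + log([BrCH2COO-]/[BrCH2COOH]) = 2.96 + log(2.3/0.95)
pH = 2.96 + (+0.384) = 3.34

pH = 3.34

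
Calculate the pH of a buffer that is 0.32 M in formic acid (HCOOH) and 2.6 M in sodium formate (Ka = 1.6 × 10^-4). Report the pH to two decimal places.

pKa = −log(1.6 × 10^-4) = 3.796
Henderson–Hasselbalch: pH = pKa + log([HCOO-]/[HCOOH]) = 3.796 + log(2.6/0.32)
pH = 3.796 + (+0.910) = 4.71

pH = 4.71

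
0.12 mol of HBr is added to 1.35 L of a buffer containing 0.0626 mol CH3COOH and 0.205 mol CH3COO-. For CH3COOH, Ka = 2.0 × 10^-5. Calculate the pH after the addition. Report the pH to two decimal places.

pH = 4.37

Added H+ converts CH3COO- to CH3COOH: CH3COOH → 0.183 mol, CH3COO- → 0.085 mol.
pKa = −log(2.0 × 10^-5) = 4.699
pH = pKa + log(n_CH3COO-/n_CH3COOH) = 4.699 + log(0.085/0.183) = 4.699 + (-0.333)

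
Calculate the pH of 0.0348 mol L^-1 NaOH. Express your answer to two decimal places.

pH = 12.54

NaOH is a strong base; [OH-] = 0.0348 M.
pOH = -log(0.0348) = 1.46
pH = 14.00 - 1.46 = 12.54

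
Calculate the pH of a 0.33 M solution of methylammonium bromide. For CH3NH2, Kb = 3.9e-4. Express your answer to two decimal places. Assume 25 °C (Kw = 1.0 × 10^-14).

pH = 5.54

CH3NH3+ is the conjugate acid of the weak base CH3NH2.
Ka = Kw/Kb = 1.0×10^-14 / 3.9 × 10^-4 = 2.56 × 10^-11
From the ICE table, Ka = x²/(0.33 − x) = 2.56 × 10^-11.
Assume x ≪ 0.33: x ≈ √(2.56 × 10^-11 × 0.33) = 2.91 × 10^-6 M
pH = −log[H+] = −log(2.91 × 10^-6) = 5.54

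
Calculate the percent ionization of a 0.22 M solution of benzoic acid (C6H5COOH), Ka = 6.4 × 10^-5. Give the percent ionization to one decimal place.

1.7%

C6H5COOH ⇌ C6H5COO- + H+; let x = [H+] at equilibrium.
x ≈ √(Ka·C₀) = √(6.4 × 10^-5 × 0.22) = 3.75 × 10^-3 M
Fraction ionized = 3.75 × 10^-3 / 0.22 = 0.0170 → 1.7%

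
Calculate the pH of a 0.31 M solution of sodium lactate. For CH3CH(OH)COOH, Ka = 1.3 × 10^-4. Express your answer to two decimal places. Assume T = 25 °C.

CH3CH(OH)COO- is the conjugate base of the weak acid CH3CH(OH)COOH.
Kb = Kw/Ka = 1.0×10^-14 / 1.3 × 10^-4 = 7.69 × 10^-11
From the ICE table, Kb = x²/(0.31 − x) = 7.69 × 10^-11.
Neglecting x in the denominator: x = √(7.69 × 10^-11 × 0.31) = 4.88 × 10^-6 M
pOH = 5.31, so pH = 14.00 − pOH = 8.69

pH = 8.69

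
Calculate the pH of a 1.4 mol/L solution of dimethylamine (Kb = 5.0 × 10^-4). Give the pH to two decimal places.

pH = 12.42

(CH3)2NH + H2O ⇌ (CH3)2NH2+ + OH-
Kb = [OH-]²/(1.4 − [OH-]) = 5.0 × 10^-4
Since Kb ≪ C₀, [OH-] ≈ √(Kb·C₀) = 2.65 × 10^-2 M.
pOH = −log(2.65 × 10^-2) = 1.58; pH = 14.00 − 1.58 = 12.42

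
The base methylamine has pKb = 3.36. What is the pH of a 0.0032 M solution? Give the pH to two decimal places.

CH3NH2 + H2O ⇌ CH3NH3+ + OH-
Kb = 10^(−3.36) = 4.37 × 10^-4
Kb = [OH-]²/(0.0032 − [OH-]) = 4.37 × 10^-4
Here C₀/Kb ≈ 7.32, so the small-[OH-] approximation fails. Use the quadratic:
[OH-] = [−0.000437 + √(0.000437² + 5.59e-06)]/2 = 9.84 × 10^-4 M
pOH = 3.01, so pH = 14.00 − pOH = 10.99

pH = 10.99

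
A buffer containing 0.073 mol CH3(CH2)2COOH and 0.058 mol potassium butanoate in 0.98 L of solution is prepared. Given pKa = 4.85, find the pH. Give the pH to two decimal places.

pH = pKa + log([A⁻]/[HA]) = 4.85 + log(0.058/0.073)
pH = 4.85 + (-0.100) = 4.75

pH = 4.75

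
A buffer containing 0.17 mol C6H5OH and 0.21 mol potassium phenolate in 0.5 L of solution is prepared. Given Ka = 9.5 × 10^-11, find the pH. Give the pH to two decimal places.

pH = 10.11

pKa = −log(9.5 × 10^-11) = 10.022
Using pH = pKa + log([base]/[acid]) with [base]/[acid] = 0.21/0.17:
pH = 10.022 + (+0.092) = 10.11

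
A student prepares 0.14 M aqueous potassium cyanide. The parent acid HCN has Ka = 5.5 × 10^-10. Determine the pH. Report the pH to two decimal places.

pH = 11.20

CN- is the conjugate base of the weak acid HCN.
Kb = Kw/Ka = 1.0×10^-14 / 5.5 × 10^-10 = 1.82 × 10^-5
Kb = x²/(0.14 − x) = 1.82 × 10^-5
Assume x ≪ 0.14: x ≈ √(1.82 × 10^-5 × 0.14) = 1.60 × 10^-3 M
pOH = 2.80, so pH = 14.00 − pOH = 11.20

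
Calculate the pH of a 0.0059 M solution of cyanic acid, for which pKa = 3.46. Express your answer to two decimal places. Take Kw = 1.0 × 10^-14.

HOCN ⇌ OCN- + H+
Ka = 10^(−3.46) = 3.47 × 10^-4
From the ICE table, Ka = x²/(0.0059 − x) = 3.47 × 10^-4.
x is not negligible relative to C₀; solve x² + 0.000347·x − 2.05e-06 = 0.
x = (−Ka + √(Ka² + 4·Ka·C₀))/2 = 1.27 × 10^-3 M
pH = −log(1.27 × 10^-3) = 2.90

pH = 2.90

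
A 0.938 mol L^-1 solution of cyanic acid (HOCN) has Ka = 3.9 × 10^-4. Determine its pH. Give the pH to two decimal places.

pH = 1.72

HOCN ⇌ OCN- + H+
Ka = [H+]²/(0.938 − [H+]) = 3.9 × 10^-4
Neglecting [H+] in the denominator: [H+] = √(3.9 × 10^-4 × 0.938) = 1.91 × 10^-2 M
pH = −log[H+] = −log(1.91 × 10^-2) = 1.72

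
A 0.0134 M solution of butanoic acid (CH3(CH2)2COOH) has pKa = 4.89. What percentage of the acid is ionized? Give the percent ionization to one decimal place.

3.1%

CH3(CH2)2COOH ⇌ CH3(CH2)2COO- + H+; let x = [H+] at equilibrium.
Ka = 10^(−4.89) = 1.29 × 10^-5
x ≈ √(Ka·C₀) = √(1.29 × 10^-5 × 0.0134) = 4.16 × 10^-4 M
% ionization = x/C₀ × 100% = 4.16 × 10^-4/0.0134 × 100% = 3.1%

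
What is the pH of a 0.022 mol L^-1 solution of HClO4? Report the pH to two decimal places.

HClO4 is a strong acid and dissociates completely, so [H+] = 0.022 M.
pH = -log(0.022) = 1.66

pH = 1.66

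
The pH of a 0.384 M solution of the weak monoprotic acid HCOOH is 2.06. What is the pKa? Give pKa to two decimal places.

pKa = 3.69

[H+] = 10^(-2.06) = 8.71 × 10^-3 M
At equilibrium [HA] = 0.384 − 8.71 × 10^-3 = 3.75 × 10^-1 M
Ka = [H+][A-]/[HA] = (8.71 × 10^-3)² / 3.75 × 10^-1 = 2.02 × 10^-4
pKa = -log(2.02 × 10^-4) = 3.69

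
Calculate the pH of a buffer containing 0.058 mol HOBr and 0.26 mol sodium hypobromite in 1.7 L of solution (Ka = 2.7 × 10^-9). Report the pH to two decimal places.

pH = 9.22

pKa = −log(2.7 × 10^-9) = 8.569
Henderson–Hasselbalch: pH = pKa + log([OBr-]/[HOBr]) = 8.569 + log(0.26/0.058)
pH = 8.569 + (+0.652) = 9.22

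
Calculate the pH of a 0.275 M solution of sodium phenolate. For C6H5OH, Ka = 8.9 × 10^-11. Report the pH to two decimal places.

pH = 11.74

C6H5O- is the conjugate base of the weak acid C6H5OH.
Kb = Kw/Ka = 1.0×10^-14 / 8.9 × 10^-11 = 1.12 × 10^-4
Kb = [OH-]²/(0.275 − [OH-]) = 1.12 × 10^-4
Neglecting [OH-] in the denominator: [OH-] = √(1.12 × 10^-4 × 0.275) = 5.55 × 10^-3 M
pOH = 2.26, so pH = 14.00 − pOH = 11.74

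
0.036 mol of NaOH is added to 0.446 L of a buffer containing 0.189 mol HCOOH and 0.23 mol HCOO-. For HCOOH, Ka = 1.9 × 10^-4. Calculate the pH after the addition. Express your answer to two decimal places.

pH = 3.96

OH- converts HCOOH to HCOO-: HCOOH → 0.153 mol, HCOO- → 0.266 mol.
pKa = −log(1.9 × 10^-4) = 3.721
pH = pKa + log([A⁻]/[HA]) = 3.721 + log(0.266/0.153) = 3.721 +0.240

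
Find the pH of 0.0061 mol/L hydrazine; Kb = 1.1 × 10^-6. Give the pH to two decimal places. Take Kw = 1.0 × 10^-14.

pH = 9.91

N2H4 + H2O ⇌ N2H5+ + OH-
Kb = [OH-]²/(0.0061 − [OH-]) = 1.1 × 10^-6
Since Kb ≪ C₀, [OH-] ≈ √(Kb·C₀) = 8.19 × 10^-5 M.
pOH = −log(8.19 × 10^-5) = 4.09; pH = 14.00 − 4.09 = 9.91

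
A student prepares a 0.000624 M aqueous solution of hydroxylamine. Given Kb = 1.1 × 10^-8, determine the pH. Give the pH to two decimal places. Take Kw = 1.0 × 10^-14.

NH2OH + H2O ⇌ NH3OH+ + OH-
From the ICE table, Kb = [OH-]²/(0.000624 − [OH-]) = 1.1 × 10^-8.
Assume [OH-] ≪ 0.000624: [OH-] ≈ √(1.1 × 10^-8 × 0.000624) = 2.62 × 10^-6 M
Check: 0.42% ionized — well under 5%, approximation valid.
pOH = −log(2.62 × 10^-6) = 5.58; pH = 14.00 − 5.58 = 8.42

pH = 8.42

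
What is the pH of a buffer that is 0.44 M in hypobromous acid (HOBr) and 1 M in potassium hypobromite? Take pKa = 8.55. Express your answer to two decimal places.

Using pH = pKa + log([base]/[acid]) with [base]/[acid] = 1/0.44:
pH = 8.55 + (+0.357) = 8.91

pH = 8.91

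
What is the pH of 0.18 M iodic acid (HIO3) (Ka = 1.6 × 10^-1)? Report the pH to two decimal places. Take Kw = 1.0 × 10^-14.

pH = 0.97

HIO3 ⇌ IO3- + H+
From the ICE table, Ka = [H+]²/(0.18 − [H+]) = 1.6 × 10^-1.
[H+] is not negligible relative to C₀; solve [H+]² + 0.16·[H+] − 0.0288 = 0.
[H+] = (−Ka + √(Ka² + 4·Ka·C₀))/2 = 1.08 × 10^-1 M
pH = −log(1.08 × 10^-1) = 0.97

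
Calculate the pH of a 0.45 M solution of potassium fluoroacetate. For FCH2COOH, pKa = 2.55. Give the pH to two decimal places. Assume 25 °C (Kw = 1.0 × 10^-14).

FCH2COO- is the conjugate base of the weak acid FCH2COOH.
Ka = 10^(−2.55) = 2.82 × 10^-3
Kb = Kw/Ka = 1.0×10^-14 / 2.82 × 10^-3 = 3.55 × 10^-12
Kb = x²/(0.45 − x) = 3.55 × 10^-12
Neglecting x in the denominator: x = √(3.55 × 10^-12 × 0.45) = 1.26 × 10^-6 M
(x/C₀ = 0.00028% < 5%, so the approximation holds.)
pOH = 5.90, so pH = 14.00 − pOH = 8.10

pH = 8.10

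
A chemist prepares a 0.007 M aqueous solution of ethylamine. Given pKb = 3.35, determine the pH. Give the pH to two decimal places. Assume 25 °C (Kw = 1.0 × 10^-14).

C2H5NH2 + H2O ⇌ C2H5NH3+ + OH-
Kb = 10^(−3.35) = 4.47 × 10^-4
Kb = x²/(0.007 − x) = 4.47 × 10^-4
Here C₀/Kb ≈ 15.7, so the small-x approximation fails. Use the quadratic:
x = [−0.000447 + √(0.000447² + 1.25e-05)]/2 = 1.56 × 10^-3 M
pOH = −log(1.56 × 10^-3) = 2.81; pH = 14.00 − 2.81 = 11.19

pH = 11.19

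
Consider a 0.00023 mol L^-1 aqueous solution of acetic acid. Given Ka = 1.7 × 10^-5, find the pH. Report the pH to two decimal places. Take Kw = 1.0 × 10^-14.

CH3COOH ⇌ CH3COO- + H+
From the ICE table, Ka = [H+]²/(0.00023 − [H+]) = 1.7 × 10^-5.
Here C₀/Ka ≈ 13.5, so the small-[H+] approximation fails. Use the quadratic:
[H+] = [−1.7e-05 + √(1.7e-05² + 1.56e-08)]/2 = 5.46 × 10^-5 M
pH = −log(5.46 × 10^-5) = 4.26

pH = 4.26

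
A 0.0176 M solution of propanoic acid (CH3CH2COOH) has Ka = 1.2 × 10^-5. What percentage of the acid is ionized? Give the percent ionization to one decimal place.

2.6%

CH3CH2COOH ⇌ CH3CH2COO- + H+; let x = [H+] at equilibrium.
x ≈ √(Ka·C₀) = √(1.2 × 10^-5 × 0.0176) = 4.60 × 10^-4 M
% ionization = x/C₀ × 100% = 4.60 × 10^-4/0.0176 × 100% = 2.6%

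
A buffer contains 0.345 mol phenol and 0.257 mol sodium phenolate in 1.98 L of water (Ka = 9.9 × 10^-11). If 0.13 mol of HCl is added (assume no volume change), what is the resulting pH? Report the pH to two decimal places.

pH = 9.43

Added H+ converts C6H5O- to C6H5OH: C6H5OH → 0.475 mol, C6H5O- → 0.127 mol.
pKa = −log(9.9 × 10^-11) = 10.004
pH = pKa + log([A⁻]/[HA]) = 10.004 + log(0.127/0.475) = 10.004 -0.573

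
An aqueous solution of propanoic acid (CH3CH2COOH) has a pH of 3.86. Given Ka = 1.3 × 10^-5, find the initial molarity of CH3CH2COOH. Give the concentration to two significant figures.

[H+] = 10^(-3.86) = 1.38 × 10^-4 M = x
Ka = x²/(C₀ − x) ⇒ C₀ = x + x²/Ka
C₀ = 1.38 × 10^-4 + (1.38 × 10^-4)²/(1.3 × 10^-5) = 1.60 × 10^-3 M

C₀ = 1.6 × 10^-3 M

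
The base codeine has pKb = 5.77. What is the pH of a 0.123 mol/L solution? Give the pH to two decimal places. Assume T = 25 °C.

pH = 10.66

C18H21NO3 + H2O ⇌ C18H22NO3+ + OH-
Kb = 10^(−5.77) = 1.70 × 10^-6
From the ICE table, Kb = x²/(0.123 − x) = 1.70 × 10^-6.
Since Kb ≪ C₀, x ≈ √(Kb·C₀) = 4.57 × 10^-4 M.
(x/C₀ = 0.37% < 5%, so the approximation holds.)
pOH = 3.34, so pH = 14.00 − pOH = 10.66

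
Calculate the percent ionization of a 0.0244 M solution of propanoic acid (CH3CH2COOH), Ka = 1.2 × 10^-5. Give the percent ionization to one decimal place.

2.2%

CH3CH2COOH ⇌ CH3CH2COO- + H+; let x = [H+] at equilibrium.
x ≈ √(Ka·C₀) = √(1.2 × 10^-5 × 0.0244) = 5.41 × 10^-4 M
% ionization = x/C₀ × 100% = 5.41 × 10^-4/0.0244 × 100% = 2.2%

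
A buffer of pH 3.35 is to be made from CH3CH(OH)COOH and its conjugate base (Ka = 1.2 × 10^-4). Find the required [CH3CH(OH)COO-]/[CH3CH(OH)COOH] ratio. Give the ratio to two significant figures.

ratio = 0.27

pKa = -log(1.2 × 10^-4) = 3.921
pH = pKa + log(r) ⇒ log(r) = 3.35 − 3.921 = -0.571
r = [CH3CH(OH)COO-]/[CH3CH(OH)COOH] = 10^(-0.571) = 0.269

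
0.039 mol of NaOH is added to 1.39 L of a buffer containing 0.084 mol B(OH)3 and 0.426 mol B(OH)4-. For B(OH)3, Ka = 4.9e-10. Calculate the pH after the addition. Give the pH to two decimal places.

pH = 10.32

OH- converts B(OH)3 to B(OH)4-: B(OH)3 → 0.045 mol, B(OH)4- → 0.465 mol.
pKa = −log(4.9 × 10^-10) = 9.310
pH = pKa + log(n_B(OH)4-/n_B(OH)3) = 9.310 + log(0.465/0.045) = 9.310 + (+1.014)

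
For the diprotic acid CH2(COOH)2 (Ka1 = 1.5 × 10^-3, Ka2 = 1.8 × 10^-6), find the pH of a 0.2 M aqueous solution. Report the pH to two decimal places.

Ka1 ≫ Ka2, so treat the first dissociation as the only significant source of H+.
Ka1 = x²/(0.2 − x) = 1.5 × 10^-3
Solving the quadratic: x = (−Ka1 + √(Ka1² + 4·Ka1·C₀))/2 = 1.66 × 10^-2 M
pH = −log(1.66 × 10^-2) = 1.78

pH = 1.78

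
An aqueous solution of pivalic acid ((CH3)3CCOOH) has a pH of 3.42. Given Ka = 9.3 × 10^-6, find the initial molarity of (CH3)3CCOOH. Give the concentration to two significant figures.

[H+] = 10^(-3.42) = 3.80 × 10^-4 M = x
Ka = x²/(C₀ − x) ⇒ C₀ = x + x²/Ka
C₀ = 3.80 × 10^-4 + (3.80 × 10^-4)²/(9.3 × 10^-6) = 1.59 × 10^-2 M

C₀ = 1.6 × 10^-2 M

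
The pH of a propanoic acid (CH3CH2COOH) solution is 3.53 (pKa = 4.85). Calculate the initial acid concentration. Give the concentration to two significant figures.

[H+] = 10^(-3.53) = 2.95 × 10^-4 M = x
Ka = 10^(−4.85) = 1.41 × 10^-5
Ka = x²/(C₀ − x) ⇒ C₀ = x + x²/Ka
C₀ = 2.95 × 10^-4 + (2.95 × 10^-4)²/(1.41 × 10^-5) = 6.47 × 10^-3 M

C₀ = 6.5 × 10^-3 M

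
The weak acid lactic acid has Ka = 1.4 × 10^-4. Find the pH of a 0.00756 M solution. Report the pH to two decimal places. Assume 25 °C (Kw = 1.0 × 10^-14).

pH = 3.02

CH3CH(OH)COOH ⇌ CH3CH(OH)COO- + H+
Ka = [H+]²/(0.00756 − [H+]) = 1.4 × 10^-4
Here C₀/Ka ≈ 54, so the small-[H+] approximation fails. Use the quadratic:
[H+] = (−Ka + √(Ka² + 4·Ka·C₀))/2 = 9.61 × 10^-4 M
pH = −log(9.61 × 10^-4) = 3.02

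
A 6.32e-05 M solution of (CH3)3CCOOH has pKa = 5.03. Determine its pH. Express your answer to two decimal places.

(CH3)3CCOOH ⇌ (CH3)3CCOO- + H+
Ka = 10^(−5.03) = 9.33 × 10^-6
Ka = [H+]²/(6.32e-05 − [H+]) = 9.33 × 10^-6
Here C₀/Ka ≈ 6.77, so the small-[H+] approximation fails. Use the quadratic:
[H+] = [−9.33e-06 + √(9.33e-06² + 2.36e-09)]/2 = 2.01 × 10^-5 M
pH = −log(2.01 × 10^-5) = 4.70

pH = 4.70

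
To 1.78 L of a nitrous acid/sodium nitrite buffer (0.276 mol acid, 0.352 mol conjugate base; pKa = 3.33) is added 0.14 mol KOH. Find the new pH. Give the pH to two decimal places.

pH = 3.89

OH- converts HNO2 to NO2-: HNO2 → 0.136 mol, NO2- → 0.492 mol.
pH = pKa + log(n_NO2-/n_HNO2) = 3.33 + log(0.492/0.136) = 3.33 + (+0.558)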